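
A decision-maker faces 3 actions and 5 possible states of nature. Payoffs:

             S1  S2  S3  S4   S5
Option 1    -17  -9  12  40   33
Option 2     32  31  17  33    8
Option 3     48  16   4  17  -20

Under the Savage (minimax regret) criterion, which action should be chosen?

Column bests: S1=48, S2=31, S3=17, S4=40, S5=33.
Option 1 regrets: 65, 40, 5, 0, 0 → max 65
Option 2 regrets: 16, 0, 0, 7, 25 → max 25
Option 3 regrets: 0, 15, 13, 23, 53 → max 53
Smallest max regret = 25 → Option 2.

Option 2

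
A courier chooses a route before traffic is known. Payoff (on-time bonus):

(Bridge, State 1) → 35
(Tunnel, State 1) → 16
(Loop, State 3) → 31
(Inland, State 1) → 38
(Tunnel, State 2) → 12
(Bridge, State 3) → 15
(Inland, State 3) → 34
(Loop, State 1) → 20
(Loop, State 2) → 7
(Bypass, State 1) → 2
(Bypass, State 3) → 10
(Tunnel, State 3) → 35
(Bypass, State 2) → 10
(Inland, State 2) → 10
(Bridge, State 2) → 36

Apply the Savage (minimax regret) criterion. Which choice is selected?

Column bests: State 1=38, State 2=36, State 3=35.
Loop regrets: 18, 29, 4 → max 29
Bridge regrets: 3, 0, 20 → max 20
Bypass regrets: 36, 26, 25 → max 36
Tunnel regrets: 22, 24, 0 → max 24
Inland regrets: 0, 26, 1 → max 26
Smallest max regret = 20 → Bridge.

Bridge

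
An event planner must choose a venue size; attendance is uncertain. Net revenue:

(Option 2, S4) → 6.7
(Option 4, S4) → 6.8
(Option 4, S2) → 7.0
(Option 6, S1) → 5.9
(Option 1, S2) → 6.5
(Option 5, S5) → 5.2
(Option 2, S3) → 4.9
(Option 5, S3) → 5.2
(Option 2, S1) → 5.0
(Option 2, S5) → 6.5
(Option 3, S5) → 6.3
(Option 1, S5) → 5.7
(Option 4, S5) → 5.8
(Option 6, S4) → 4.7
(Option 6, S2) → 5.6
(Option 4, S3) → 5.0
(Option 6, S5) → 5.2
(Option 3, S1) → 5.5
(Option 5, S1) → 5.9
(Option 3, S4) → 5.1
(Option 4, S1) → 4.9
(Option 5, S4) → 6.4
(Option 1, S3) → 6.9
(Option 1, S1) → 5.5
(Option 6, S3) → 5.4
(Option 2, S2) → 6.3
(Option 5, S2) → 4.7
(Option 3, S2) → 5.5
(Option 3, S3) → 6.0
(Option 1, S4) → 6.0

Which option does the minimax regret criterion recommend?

Column bests: S1=5.9, S2=7.0, S3=6.9, S4=6.8, S5=6.5.
Option 1 regrets: 0.4, 0.5, 0.0, 0.8, 0.8 → max 0.8
Option 2 regrets: 0.9, 0.7, 2.0, 0.1, 0.0 → max 2.0
Option 3 regrets: 0.4, 1.5, 0.9, 1.7, 0.2 → max 1.7
Option 4 regrets: 1.0, 0.0, 1.9, 0.0, 0.7 → max 1.9
Option 5 regrets: 0.0, 2.3, 1.7, 0.4, 1.3 → max 2.3
Option 6 regrets: 0.0, 1.4, 1.5, 2.1, 1.3 → max 2.1
Smallest max regret = 0.8 → Option 1.

Option 1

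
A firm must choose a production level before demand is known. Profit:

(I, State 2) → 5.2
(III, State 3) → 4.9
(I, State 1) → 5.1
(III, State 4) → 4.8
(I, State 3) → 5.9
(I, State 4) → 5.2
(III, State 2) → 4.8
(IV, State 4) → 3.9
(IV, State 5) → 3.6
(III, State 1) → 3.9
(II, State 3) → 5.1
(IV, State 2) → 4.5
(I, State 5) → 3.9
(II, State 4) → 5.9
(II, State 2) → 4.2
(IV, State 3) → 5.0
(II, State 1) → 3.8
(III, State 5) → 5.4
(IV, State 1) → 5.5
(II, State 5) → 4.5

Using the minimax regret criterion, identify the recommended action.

Column bests: State 1=5.5, State 2=5.2, State 3=5.9, State 4=5.9, State 5=5.4.
I regrets: 0.4, 0.0, 0.0, 0.7, 1.5 → max 1.5
II regrets: 1.7, 1.0, 0.8, 0.0, 0.9 → max 1.7
III regrets: 1.6, 0.4, 1.0, 1.1, 0.0 → max 1.6
IV regrets: 0.0, 0.7, 0.9, 2.0, 1.8 → max 2.0
Smallest max regret = 1.5 → I.

I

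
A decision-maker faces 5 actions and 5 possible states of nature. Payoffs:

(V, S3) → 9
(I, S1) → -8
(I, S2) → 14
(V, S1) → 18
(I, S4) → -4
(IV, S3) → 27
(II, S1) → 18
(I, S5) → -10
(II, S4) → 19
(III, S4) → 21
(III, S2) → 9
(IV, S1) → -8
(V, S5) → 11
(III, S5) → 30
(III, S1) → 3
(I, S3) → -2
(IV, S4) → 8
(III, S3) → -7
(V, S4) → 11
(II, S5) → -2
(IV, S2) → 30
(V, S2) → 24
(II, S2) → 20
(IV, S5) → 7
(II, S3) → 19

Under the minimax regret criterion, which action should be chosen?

V

Column bests: S1=18, S2=30, S3=27, S4=21, S5=30.
I regrets: 26, 16, 29, 25, 40 → max 40
II regrets: 0, 10, 8, 2, 32 → max 32
III regrets: 15, 21, 34, 0, 0 → max 34
IV regrets: 26, 0, 0, 13, 23 → max 26
V regrets: 0, 6, 18, 10, 19 → max 19
Smallest max regret = 19 → V.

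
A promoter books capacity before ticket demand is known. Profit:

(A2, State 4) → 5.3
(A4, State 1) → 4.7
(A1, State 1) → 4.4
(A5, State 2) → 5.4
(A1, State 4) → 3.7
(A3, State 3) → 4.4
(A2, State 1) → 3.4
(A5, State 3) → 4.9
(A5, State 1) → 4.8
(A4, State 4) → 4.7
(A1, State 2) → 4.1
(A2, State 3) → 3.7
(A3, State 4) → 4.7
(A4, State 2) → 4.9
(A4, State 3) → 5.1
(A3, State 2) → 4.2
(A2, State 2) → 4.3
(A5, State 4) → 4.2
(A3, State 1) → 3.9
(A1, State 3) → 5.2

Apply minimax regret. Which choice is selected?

Column bests: State 1=4.8, State 2=5.4, State 3=5.2, State 4=5.3.
A1 regrets: 0.4, 1.3, 0.0, 1.6 → max 1.6
A2 regrets: 1.4, 1.1, 1.5, 0.0 → max 1.5
A3 regrets: 0.9, 1.2, 0.8, 0.6 → max 1.2
A4 regrets: 0.1, 0.5, 0.1, 0.6 → max 0.6
A5 regrets: 0.0, 0.0, 0.3, 1.1 → max 1.1
Smallest max regret = 0.6 → A4.

A4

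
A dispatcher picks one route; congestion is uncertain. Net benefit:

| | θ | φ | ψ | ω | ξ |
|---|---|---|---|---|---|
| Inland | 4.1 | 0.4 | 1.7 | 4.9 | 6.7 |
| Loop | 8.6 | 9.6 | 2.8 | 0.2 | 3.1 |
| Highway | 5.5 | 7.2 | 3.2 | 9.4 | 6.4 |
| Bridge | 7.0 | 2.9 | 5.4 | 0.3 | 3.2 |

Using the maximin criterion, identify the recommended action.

Row minima: Inland=0.4, Loop=0.2, Highway=3.2, Bridge=0.3
Best worst-case = 3.2 → Highway.

Highway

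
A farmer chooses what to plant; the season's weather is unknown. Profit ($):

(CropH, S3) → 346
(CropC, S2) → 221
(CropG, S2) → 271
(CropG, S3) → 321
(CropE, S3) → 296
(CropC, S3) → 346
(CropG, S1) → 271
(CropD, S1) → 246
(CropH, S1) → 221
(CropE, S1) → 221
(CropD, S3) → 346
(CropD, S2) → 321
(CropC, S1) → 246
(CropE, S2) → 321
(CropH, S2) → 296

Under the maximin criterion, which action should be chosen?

Row minima: CropC=221, CropG=271, CropD=246, CropE=221, CropH=221
Best worst-case = 271 → CropG.

CropG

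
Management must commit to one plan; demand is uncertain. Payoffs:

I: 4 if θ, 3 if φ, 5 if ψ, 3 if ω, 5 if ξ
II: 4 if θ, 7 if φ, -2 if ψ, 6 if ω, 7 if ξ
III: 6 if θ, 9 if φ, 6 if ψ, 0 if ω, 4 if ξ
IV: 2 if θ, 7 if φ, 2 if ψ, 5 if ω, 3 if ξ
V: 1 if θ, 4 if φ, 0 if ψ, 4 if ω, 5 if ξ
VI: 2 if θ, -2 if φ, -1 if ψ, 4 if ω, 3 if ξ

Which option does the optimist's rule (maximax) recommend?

III

Row maxima: I=5, II=7, III=9, IV=7, V=5, VI=4
Best best-case = 9 → III.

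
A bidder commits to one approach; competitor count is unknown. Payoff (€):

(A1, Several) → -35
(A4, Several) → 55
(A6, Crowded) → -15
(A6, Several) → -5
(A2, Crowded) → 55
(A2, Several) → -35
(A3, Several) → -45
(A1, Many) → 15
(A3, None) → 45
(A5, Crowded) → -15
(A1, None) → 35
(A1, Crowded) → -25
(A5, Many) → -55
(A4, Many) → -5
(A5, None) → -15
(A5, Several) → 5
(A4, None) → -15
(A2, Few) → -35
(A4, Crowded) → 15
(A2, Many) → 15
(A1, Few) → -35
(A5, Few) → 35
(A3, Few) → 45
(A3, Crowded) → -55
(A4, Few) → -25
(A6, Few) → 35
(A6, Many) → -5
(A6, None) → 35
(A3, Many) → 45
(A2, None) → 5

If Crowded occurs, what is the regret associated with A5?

Best payoff under Crowded is 55.
Regret = 55 − (-15) = 70.

70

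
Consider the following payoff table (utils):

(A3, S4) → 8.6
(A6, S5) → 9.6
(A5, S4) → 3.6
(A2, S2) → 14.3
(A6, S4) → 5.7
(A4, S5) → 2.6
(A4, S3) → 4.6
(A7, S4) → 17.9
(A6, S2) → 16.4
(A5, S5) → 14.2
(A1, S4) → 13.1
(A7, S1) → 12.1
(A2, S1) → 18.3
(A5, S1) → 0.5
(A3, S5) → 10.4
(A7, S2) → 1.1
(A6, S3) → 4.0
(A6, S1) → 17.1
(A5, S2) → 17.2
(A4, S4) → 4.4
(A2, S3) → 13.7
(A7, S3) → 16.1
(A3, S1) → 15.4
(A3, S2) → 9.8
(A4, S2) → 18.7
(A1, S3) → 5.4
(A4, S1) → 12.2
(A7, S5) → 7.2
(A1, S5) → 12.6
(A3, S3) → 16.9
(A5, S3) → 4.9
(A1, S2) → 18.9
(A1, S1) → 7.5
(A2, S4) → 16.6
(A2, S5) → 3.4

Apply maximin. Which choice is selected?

A3

Row minima: A1=5.4, A2=3.4, A3=8.6, A4=2.6, A5=0.5, A6=4.0, A7=1.1
Best worst-case = 8.6 → A3.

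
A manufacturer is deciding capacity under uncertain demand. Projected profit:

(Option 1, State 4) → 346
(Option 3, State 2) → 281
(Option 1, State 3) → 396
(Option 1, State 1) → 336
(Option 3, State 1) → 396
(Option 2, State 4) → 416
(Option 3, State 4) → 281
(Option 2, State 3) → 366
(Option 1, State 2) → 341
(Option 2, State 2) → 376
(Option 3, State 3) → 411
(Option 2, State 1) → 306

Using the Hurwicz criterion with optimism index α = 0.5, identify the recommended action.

Option 1

Option 1: 0.5·396 + 0.5·336 = 366
Option 2: 0.5·416 + 0.5·306 = 361
Option 3: 0.5·411 + 0.5·281 = 346
Highest Hurwicz score = 366 → Option 1.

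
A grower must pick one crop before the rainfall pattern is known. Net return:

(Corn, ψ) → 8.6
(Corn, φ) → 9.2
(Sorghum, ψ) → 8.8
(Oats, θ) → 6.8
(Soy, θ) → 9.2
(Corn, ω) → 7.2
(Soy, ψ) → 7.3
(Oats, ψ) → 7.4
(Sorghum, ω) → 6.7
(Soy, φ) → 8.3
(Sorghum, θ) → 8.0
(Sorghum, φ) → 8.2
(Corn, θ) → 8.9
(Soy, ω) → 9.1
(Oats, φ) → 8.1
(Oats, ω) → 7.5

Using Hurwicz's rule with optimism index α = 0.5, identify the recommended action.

Soy

Corn: 0.5·9.2 + 0.5·7.2 = 8.2
Soy: 0.5·9.2 + 0.5·7.3 = 8.25
Sorghum: 0.5·8.8 + 0.5·6.7 = 7.75
Oats: 0.5·8.1 + 0.5·6.8 = 7.45
Highest Hurwicz score = 8.25 → Soy.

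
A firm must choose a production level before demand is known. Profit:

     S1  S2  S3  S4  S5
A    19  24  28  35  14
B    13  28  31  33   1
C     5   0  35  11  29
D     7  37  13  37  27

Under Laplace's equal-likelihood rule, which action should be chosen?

D

Row averages: A=24, B=21.2, C=16, D=24.2
Highest average = 24.2 → D.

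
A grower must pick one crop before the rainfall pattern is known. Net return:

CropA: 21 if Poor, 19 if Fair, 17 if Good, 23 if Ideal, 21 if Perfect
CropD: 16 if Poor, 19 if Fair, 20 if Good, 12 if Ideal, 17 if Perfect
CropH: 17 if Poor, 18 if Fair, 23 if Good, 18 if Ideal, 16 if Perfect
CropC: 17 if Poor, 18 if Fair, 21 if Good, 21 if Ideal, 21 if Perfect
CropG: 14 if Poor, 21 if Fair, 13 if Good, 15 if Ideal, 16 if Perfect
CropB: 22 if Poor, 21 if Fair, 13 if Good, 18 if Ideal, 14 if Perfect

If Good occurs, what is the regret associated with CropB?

10

Best payoff under Good is 23.
Regret = 23 − 13 = 10.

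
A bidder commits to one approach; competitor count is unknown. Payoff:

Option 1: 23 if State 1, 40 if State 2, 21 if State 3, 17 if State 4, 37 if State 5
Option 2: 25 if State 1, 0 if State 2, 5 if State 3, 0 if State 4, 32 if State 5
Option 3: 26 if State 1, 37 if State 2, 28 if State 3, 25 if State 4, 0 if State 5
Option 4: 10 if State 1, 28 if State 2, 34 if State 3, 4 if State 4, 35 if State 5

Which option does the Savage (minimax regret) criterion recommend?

Option 1

Column bests: State 1=26, State 2=40, State 3=34, State 4=25, State 5=37.
Option 1 regrets: 3, 0, 13, 8, 0 → max 13
Option 2 regrets: 1, 40, 29, 25, 5 → max 40
Option 3 regrets: 0, 3, 6, 0, 37 → max 37
Option 4 regrets: 16, 12, 0, 21, 2 → max 21
Smallest max regret = 13 → Option 1.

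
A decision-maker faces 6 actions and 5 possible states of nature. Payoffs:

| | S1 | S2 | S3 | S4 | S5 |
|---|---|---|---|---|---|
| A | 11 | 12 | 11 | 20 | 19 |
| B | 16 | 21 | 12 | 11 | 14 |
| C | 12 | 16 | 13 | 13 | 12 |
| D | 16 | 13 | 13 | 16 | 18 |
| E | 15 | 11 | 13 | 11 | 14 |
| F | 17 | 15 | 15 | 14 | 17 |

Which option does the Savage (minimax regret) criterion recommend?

F

Column bests: S1=17, S2=21, S3=15, S4=20, S5=19.
A regrets: 6, 9, 4, 0, 0 → max 9
B regrets: 1, 0, 3, 9, 5 → max 9
C regrets: 5, 5, 2, 7, 7 → max 7
D regrets: 1, 8, 2, 4, 1 → max 8
E regrets: 2, 10, 2, 9, 5 → max 10
F regrets: 0, 6, 0, 6, 2 → max 6
Smallest max regret = 6 → F.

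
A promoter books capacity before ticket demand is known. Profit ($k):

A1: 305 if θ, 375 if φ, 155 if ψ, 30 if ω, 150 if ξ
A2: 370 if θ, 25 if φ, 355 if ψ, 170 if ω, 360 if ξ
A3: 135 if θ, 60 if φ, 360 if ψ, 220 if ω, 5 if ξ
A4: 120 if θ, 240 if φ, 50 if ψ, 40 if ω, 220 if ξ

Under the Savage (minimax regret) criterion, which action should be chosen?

Column bests: θ=370, φ=375, ψ=360, ω=220, ξ=360.
A1 regrets: 65, 0, 205, 190, 210 → max 210
A2 regrets: 0, 350, 5, 50, 0 → max 350
A3 regrets: 235, 315, 0, 0, 355 → max 355
A4 regrets: 250, 135, 310, 180, 140 → max 310
Smallest max regret = 210 → A1.

A1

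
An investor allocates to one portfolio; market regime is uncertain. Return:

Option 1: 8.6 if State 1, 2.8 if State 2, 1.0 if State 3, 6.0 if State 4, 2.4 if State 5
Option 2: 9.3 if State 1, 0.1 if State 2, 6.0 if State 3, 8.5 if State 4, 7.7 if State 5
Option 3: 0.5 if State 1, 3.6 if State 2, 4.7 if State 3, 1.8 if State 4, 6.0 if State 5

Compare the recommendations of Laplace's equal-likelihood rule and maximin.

Row averages: Option 1=4.16, Option 2=6.32, Option 3=3.32
Highest average = 6.32 → Option 2.
Row minima: Option 1=1.0, Option 2=0.1, Option 3=0.5
Best worst-case = 1.0 → Option 1.

laplace → Option 2; maximin → Option 1 (disagree)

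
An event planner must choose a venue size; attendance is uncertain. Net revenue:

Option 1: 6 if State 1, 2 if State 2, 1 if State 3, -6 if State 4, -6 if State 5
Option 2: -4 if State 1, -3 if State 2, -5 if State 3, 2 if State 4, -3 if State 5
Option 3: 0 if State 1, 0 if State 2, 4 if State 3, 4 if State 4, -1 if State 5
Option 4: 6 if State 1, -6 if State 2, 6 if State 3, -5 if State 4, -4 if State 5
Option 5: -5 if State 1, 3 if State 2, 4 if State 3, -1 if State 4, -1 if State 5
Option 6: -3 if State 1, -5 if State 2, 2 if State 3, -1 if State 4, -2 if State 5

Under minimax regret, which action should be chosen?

Option 3

Column bests: State 1=6, State 2=3, State 3=6, State 4=4, State 5=-1.
Option 1 regrets: 0, 1, 5, 10, 5 → max 10
Option 2 regrets: 10, 6, 11, 2, 2 → max 11
Option 3 regrets: 6, 3, 2, 0, 0 → max 6
Option 4 regrets: 0, 9, 0, 9, 3 → max 9
Option 5 regrets: 11, 0, 2, 5, 0 → max 11
Option 6 regrets: 9, 8, 4, 5, 1 → max 9
Smallest max regret = 6 → Option 3.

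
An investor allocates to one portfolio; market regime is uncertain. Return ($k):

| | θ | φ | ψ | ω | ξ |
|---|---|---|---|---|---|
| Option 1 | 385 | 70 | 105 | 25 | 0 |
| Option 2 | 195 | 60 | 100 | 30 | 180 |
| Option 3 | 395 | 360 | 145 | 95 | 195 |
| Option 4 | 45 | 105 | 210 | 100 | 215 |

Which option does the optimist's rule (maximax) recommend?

Option 3

Row maxima: Option 1=385, Option 2=195, Option 3=395, Option 4=215
Best best-case = 395 → Option 3.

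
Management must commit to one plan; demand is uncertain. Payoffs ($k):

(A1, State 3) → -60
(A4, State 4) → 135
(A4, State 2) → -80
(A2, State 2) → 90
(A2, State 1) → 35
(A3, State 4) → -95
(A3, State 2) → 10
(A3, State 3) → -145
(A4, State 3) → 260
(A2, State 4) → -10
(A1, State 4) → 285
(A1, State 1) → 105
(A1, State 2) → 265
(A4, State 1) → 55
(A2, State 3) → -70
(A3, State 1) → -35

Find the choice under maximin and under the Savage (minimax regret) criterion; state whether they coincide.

maximin → A1; minimax regret → A1 (agree)

Row minima: A1=-60, A2=-70, A3=-145, A4=-80
Best worst-case = -60 → A1.
Column bests: State 1=105, State 2=265, State 3=260, State 4=285.
A1 regrets: 0, 0, 320, 0 → max 320
A2 regrets: 70, 175, 330, 295 → max 330
A3 regrets: 140, 255, 405, 380 → max 405
A4 regrets: 50, 345, 0, 150 → max 345
Smallest max regret = 320 → A1.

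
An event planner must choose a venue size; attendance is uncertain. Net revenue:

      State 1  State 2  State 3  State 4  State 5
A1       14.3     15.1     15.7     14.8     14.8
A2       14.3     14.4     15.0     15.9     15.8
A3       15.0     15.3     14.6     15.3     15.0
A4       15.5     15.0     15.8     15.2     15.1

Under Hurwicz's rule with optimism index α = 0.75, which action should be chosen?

A4

A1: 0.75·15.7 + 0.25·14.3 = 15.35
A2: 0.75·15.9 + 0.25·14.3 = 15.5
A3: 0.75·15.3 + 0.25·14.6 = 15.125
A4: 0.75·15.8 + 0.25·15.0 = 15.6
Highest Hurwicz score = 15.6 → A4.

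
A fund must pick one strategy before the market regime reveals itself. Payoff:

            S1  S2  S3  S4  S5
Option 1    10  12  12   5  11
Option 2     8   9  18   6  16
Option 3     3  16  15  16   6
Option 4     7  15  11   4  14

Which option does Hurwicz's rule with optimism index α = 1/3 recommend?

Option 2

Option 1: 1/3·12 + 2/3·5 = 22/3
Option 2: 1/3·18 + 2/3·6 = 10
Option 3: 1/3·16 + 2/3·3 = 22/3
Option 4: 1/3·15 + 2/3·4 = 23/3
Highest Hurwicz score = 10 → Option 2.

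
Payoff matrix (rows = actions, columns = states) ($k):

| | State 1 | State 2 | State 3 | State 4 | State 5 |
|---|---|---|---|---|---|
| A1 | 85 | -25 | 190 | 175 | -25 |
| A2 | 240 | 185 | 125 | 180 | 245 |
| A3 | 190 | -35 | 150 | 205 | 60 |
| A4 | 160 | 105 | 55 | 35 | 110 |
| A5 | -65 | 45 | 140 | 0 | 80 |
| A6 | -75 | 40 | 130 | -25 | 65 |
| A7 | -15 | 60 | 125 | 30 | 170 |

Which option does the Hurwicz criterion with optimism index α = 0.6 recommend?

A2

A1: 0.6·190 + 0.4·(-25) = 104
A2: 0.6·245 + 0.4·125 = 197
A3: 0.6·205 + 0.4·(-35) = 109
A4: 0.6·160 + 0.4·35 = 110
A5: 0.6·140 + 0.4·(-65) = 58
A6: 0.6·130 + 0.4·(-75) = 48
A7: 0.6·170 + 0.4·(-15) = 96
Highest Hurwicz score = 197 → A2.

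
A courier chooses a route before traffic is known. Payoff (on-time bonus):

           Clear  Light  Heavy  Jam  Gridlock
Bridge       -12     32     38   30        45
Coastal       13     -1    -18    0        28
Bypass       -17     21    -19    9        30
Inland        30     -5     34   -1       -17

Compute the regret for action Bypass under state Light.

11

Best payoff under Light is 32.
Regret = 32 − 21 = 11.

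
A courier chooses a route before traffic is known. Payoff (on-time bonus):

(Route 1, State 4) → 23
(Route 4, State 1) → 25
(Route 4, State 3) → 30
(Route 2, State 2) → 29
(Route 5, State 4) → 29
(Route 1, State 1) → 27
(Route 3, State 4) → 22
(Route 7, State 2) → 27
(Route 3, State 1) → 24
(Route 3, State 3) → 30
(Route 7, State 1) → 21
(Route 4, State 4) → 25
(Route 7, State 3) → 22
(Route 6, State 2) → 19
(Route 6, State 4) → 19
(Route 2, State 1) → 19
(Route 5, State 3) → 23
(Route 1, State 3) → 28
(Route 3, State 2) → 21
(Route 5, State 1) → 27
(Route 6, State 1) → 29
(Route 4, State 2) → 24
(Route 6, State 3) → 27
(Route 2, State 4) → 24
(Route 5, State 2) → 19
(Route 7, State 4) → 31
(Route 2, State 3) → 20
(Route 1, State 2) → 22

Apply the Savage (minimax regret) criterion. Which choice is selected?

Route 4

Column bests: State 1=29, State 2=29, State 3=30, State 4=31.
Route 1 regrets: 2, 7, 2, 8 → max 8
Route 2 regrets: 10, 0, 10, 7 → max 10
Route 3 regrets: 5, 8, 0, 9 → max 9
Route 4 regrets: 4, 5, 0, 6 → max 6
Route 5 regrets: 2, 10, 7, 2 → max 10
Route 6 regrets: 0, 10, 3, 12 → max 12
Route 7 regrets: 8, 2, 8, 0 → max 8
Smallest max regret = 6 → Route 4.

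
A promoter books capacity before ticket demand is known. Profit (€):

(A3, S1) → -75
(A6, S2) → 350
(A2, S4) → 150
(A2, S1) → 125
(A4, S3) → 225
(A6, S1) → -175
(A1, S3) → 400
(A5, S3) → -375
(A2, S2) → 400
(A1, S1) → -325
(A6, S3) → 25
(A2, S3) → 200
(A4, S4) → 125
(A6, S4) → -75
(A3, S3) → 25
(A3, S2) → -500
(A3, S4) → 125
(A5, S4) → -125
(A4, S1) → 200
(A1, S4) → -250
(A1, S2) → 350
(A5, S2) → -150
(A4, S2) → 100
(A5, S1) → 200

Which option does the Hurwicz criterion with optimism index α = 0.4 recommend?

A1: 0.4·400 + 0.6·(-325) = -35
A2: 0.4·400 + 0.6·125 = 235
A3: 0.4·125 + 0.6·(-500) = -250
A4: 0.4·225 + 0.6·100 = 150
A5: 0.4·200 + 0.6·(-375) = -145
A6: 0.4·350 + 0.6·(-175) = 35
Highest Hurwicz score = 235 → A2.

A2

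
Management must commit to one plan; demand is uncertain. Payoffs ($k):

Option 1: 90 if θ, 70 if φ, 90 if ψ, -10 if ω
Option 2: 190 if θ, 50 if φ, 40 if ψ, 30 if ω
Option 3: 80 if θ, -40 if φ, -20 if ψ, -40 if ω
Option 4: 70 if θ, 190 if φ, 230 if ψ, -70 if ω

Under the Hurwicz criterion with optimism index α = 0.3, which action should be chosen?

Option 2

Option 1: 0.3·90 + 0.7·(-10) = 20
Option 2: 0.3·190 + 0.7·30 = 78
Option 3: 0.3·80 + 0.7·(-40) = -4
Option 4: 0.3·230 + 0.7·(-70) = 20
Highest Hurwicz score = 78 → Option 2.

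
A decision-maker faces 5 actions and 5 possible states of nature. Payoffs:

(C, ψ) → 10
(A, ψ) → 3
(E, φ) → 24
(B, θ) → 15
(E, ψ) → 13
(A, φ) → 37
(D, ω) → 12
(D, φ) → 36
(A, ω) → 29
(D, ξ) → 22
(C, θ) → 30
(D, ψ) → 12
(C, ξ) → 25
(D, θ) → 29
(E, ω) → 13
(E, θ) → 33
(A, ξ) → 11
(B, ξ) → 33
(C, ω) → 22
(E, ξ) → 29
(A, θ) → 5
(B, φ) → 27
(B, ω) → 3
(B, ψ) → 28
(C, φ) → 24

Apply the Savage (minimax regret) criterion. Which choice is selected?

Column bests: θ=33, φ=37, ψ=28, ω=29, ξ=33.
A regrets: 28, 0, 25, 0, 22 → max 28
B regrets: 18, 10, 0, 26, 0 → max 26
C regrets: 3, 13, 18, 7, 8 → max 18
D regrets: 4, 1, 16, 17, 11 → max 17
E regrets: 0, 13, 15, 16, 4 → max 16
Smallest max regret = 16 → E.

E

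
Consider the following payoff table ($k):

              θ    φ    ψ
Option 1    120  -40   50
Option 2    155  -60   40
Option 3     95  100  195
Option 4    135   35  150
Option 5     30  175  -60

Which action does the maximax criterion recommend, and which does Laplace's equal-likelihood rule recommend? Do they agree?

Row maxima: Option 1=120, Option 2=155, Option 3=195, Option 4=150, Option 5=175
Best best-case = 195 → Option 3.
Row averages: Option 1=130/3, Option 2=45, Option 3=130, Option 4=320/3, Option 5=145/3
Highest average = 130 → Option 3.

maximax → Option 3; laplace → Option 3 (agree)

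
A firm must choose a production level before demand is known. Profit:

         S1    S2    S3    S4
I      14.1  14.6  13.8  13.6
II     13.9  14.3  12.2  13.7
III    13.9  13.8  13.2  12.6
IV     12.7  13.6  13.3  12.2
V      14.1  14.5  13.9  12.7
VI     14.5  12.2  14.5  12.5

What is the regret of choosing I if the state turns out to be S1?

0.4

Best payoff under S1 is 14.5.
Regret = 14.5 − 14.1 = 0.4.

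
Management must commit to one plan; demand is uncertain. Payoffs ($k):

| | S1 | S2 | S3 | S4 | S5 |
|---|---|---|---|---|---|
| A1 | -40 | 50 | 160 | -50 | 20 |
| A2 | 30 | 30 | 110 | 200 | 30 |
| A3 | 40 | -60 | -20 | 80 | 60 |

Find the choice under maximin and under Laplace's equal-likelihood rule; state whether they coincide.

Row minima: A1=-50, A2=30, A3=-60
Best worst-case = 30 → A2.
Row averages: A1=28, A2=80, A3=20
Highest average = 80 → A2.

maximin → A2; laplace → A2 (agree)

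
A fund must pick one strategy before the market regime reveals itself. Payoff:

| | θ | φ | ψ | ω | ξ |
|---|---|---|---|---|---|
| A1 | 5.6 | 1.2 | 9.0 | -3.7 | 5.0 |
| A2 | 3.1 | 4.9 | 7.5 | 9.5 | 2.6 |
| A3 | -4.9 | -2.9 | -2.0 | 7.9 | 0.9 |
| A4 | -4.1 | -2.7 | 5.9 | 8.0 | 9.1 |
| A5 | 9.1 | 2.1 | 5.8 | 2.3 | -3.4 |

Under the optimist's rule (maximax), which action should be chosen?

Row maxima: A1=9.0, A2=9.5, A3=7.9, A4=9.1, A5=9.1
Best best-case = 9.5 → A2.

A2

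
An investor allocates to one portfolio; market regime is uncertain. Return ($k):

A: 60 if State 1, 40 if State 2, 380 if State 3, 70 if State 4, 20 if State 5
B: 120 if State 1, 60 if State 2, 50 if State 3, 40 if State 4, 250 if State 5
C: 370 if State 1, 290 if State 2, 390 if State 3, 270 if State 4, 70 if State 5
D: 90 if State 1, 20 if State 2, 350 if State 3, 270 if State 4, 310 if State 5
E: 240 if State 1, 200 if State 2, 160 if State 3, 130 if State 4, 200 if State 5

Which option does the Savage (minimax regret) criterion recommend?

Column bests: State 1=370, State 2=290, State 3=390, State 4=270, State 5=310.
A regrets: 310, 250, 10, 200, 290 → max 310
B regrets: 250, 230, 340, 230, 60 → max 340
C regrets: 0, 0, 0, 0, 240 → max 240
D regrets: 280, 270, 40, 0, 0 → max 280
E regrets: 130, 90, 230, 140, 110 → max 230
Smallest max regret = 230 → E.

E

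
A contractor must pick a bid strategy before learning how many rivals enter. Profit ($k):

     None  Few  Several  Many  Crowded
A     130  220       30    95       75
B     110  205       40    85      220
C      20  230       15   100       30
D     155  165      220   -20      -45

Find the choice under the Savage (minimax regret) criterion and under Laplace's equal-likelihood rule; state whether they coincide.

minimax regret → B; laplace → B (agree)

Column bests: None=155, Few=230, Several=220, Many=100, Crowded=220.
A regrets: 25, 10, 190, 5, 145 → max 190
B regrets: 45, 25, 180, 15, 0 → max 180
C regrets: 135, 0, 205, 0, 190 → max 205
D regrets: 0, 65, 0, 120, 265 → max 265
Smallest max regret = 180 → B.
Row averages: A=110, B=132, C=79, D=95
Highest average = 132 → B.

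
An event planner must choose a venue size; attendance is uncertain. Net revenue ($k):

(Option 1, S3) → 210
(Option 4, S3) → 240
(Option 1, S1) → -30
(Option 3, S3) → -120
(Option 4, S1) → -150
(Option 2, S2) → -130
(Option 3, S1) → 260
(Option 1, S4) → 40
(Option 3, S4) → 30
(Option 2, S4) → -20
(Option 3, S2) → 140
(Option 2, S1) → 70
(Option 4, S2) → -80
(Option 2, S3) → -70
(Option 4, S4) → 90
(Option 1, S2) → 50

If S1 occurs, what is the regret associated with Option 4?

Best payoff under S1 is 260.
Regret = 260 − (-150) = 410.

410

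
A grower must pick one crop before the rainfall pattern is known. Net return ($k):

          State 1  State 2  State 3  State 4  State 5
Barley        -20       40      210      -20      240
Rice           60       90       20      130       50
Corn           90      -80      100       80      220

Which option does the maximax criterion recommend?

Row maxima: Barley=240, Rice=130, Corn=220
Best best-case = 240 → Barley.

Barley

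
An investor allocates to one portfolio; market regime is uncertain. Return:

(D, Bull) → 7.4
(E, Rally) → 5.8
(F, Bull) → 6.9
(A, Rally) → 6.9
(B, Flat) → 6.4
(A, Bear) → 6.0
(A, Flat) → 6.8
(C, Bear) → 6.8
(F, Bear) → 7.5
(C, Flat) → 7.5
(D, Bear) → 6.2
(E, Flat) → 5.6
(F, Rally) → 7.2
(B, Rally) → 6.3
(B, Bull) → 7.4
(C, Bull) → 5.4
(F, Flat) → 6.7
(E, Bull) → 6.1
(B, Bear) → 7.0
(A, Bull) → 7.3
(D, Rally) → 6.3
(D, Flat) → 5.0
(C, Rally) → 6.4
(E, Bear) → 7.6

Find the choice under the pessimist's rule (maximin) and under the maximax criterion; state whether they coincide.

Row minima: A=6.0, B=6.3, C=5.4, D=5.0, E=5.6, F=6.7
Best worst-case = 6.7 → F.
Row maxima: A=7.3, B=7.4, C=7.5, D=7.4, E=7.6, F=7.5
Best best-case = 7.6 → E.

maximin → F; maximax → E (disagree)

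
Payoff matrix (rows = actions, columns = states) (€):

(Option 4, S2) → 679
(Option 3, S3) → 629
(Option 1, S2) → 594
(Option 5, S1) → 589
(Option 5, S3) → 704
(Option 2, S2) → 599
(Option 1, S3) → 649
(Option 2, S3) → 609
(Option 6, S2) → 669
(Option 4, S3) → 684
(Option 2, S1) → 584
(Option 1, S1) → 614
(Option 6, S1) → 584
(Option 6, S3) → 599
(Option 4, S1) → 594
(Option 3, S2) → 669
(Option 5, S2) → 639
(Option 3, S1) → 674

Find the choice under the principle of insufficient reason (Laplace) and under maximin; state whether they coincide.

laplace → Option 3; maximin → Option 3 (agree)

Row averages: Option 1=619, Option 2=1792/3, Option 3=1972/3, Option 4=1957/3, Option 5=644, Option 6=1852/3
Highest average = 1972/3 → Option 3.
Row minima: Option 1=594, Option 2=584, Option 3=629, Option 4=594, Option 5=589, Option 6=584
Best worst-case = 629 → Option 3.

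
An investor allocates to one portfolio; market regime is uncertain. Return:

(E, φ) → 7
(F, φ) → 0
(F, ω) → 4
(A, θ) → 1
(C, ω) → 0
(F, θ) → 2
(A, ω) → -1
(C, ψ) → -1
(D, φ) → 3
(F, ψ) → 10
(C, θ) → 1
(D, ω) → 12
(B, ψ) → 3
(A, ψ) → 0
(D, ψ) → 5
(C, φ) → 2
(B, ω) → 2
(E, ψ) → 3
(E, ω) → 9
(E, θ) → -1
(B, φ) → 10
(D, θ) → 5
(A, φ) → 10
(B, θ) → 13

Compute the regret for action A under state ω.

Best payoff under ω is 12.
Regret = 12 − (-1) = 13.

13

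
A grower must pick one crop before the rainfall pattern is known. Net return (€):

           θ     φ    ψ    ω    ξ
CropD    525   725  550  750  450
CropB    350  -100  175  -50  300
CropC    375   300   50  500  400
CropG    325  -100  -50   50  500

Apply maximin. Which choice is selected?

CropD

Row minima: CropD=450, CropB=-100, CropC=50, CropG=-100
Best worst-case = 450 → CropD.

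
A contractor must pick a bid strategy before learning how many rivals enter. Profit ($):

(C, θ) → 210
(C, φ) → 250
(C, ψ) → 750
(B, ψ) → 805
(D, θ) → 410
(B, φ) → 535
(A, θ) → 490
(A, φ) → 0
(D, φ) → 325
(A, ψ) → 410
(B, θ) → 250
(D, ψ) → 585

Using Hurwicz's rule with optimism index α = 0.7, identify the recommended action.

A: 0.7·490 + 0.3·0 = 343
B: 0.7·805 + 0.3·250 = 638.5
C: 0.7·750 + 0.3·210 = 588
D: 0.7·585 + 0.3·325 = 507
Highest Hurwicz score = 638.5 → B.

B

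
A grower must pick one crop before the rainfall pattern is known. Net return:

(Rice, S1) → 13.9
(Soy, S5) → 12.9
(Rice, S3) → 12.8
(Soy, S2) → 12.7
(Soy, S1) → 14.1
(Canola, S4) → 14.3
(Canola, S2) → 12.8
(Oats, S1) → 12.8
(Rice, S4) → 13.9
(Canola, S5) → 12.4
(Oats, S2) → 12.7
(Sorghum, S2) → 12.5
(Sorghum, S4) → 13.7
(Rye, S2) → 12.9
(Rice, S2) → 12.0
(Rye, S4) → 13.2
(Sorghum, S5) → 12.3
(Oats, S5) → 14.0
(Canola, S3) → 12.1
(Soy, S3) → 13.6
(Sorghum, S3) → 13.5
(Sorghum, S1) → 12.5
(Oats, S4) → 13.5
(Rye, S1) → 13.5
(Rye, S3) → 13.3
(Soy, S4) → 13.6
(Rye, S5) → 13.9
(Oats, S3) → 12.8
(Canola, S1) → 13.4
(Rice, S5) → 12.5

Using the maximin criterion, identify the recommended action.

Row minima: Canola=12.1, Oats=12.7, Rice=12.0, Sorghum=12.3, Rye=12.9, Soy=12.7
Best worst-case = 12.9 → Rye.

Rye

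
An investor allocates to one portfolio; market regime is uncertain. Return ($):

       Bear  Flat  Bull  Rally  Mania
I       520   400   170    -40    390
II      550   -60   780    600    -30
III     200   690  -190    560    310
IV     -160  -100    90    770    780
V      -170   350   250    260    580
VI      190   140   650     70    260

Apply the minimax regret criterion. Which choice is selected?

VI

Column bests: Bear=550, Flat=690, Bull=780, Rally=770, Mania=780.
I regrets: 30, 290, 610, 810, 390 → max 810
II regrets: 0, 750, 0, 170, 810 → max 810
III regrets: 350, 0, 970, 210, 470 → max 970
IV regrets: 710, 790, 690, 0, 0 → max 790
V regrets: 720, 340, 530, 510, 200 → max 720
VI regrets: 360, 550, 130, 700, 520 → max 700
Smallest max regret = 700 → VI.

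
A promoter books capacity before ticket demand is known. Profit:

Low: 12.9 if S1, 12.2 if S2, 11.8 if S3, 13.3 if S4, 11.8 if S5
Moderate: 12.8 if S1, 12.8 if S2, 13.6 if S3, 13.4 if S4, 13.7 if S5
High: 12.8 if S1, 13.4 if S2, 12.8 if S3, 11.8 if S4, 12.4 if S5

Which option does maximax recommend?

Row maxima: Low=13.3, Moderate=13.7, High=13.4
Best best-case = 13.7 → Moderate.

Moderate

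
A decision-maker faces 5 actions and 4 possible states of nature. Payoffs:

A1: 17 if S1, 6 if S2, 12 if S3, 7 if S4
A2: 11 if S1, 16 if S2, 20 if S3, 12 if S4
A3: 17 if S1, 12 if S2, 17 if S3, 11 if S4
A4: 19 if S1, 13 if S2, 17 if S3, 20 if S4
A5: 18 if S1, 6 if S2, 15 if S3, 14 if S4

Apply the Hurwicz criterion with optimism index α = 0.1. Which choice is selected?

A4

A1: 0.1·17 + 0.9·6 = 7.1
A2: 0.1·20 + 0.9·11 = 11.9
A3: 0.1·17 + 0.9·11 = 11.6
A4: 0.1·20 + 0.9·13 = 13.7
A5: 0.1·18 + 0.9·6 = 7.2
Highest Hurwicz score = 13.7 → A4.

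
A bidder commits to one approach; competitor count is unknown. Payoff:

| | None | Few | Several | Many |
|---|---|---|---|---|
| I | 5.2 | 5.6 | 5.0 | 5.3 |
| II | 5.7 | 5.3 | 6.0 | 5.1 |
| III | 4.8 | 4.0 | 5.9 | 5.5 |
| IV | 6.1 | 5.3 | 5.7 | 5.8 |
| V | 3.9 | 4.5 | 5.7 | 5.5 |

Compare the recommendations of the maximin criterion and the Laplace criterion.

Row minima: I=5.0, II=5.1, III=4.0, IV=5.3, V=3.9
Best worst-case = 5.3 → IV.
Row averages: I=5.275, II=5.525, III=5.05, IV=5.725, V=4.9
Highest average = 5.725 → IV.

maximin → IV; laplace → IV (agree)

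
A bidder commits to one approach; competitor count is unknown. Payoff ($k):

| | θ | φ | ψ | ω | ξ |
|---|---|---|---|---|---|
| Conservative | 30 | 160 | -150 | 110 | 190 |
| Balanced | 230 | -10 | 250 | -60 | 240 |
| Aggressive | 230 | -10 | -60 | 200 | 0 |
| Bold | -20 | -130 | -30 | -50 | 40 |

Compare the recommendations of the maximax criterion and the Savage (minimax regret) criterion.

Row maxima: Conservative=190, Balanced=250, Aggressive=230, Bold=40
Best best-case = 250 → Balanced.
Column bests: θ=230, φ=160, ψ=250, ω=200, ξ=240.
Conservative regrets: 200, 0, 400, 90, 50 → max 400
Balanced regrets: 0, 170, 0, 260, 0 → max 260
Aggressive regrets: 0, 170, 310, 0, 240 → max 310
Bold regrets: 250, 290, 280, 250, 200 → max 290
Smallest max regret = 260 → Balanced.

maximax → Balanced; minimax regret → Balanced (agree)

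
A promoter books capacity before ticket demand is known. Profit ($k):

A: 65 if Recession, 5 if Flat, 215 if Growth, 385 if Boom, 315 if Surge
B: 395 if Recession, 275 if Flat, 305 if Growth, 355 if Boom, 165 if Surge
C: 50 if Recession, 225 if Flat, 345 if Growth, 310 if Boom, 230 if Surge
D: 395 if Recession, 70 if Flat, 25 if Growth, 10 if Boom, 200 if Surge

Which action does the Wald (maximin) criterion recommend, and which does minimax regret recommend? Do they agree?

maximin → B; minimax regret → B (agree)

Row minima: A=5, B=165, C=50, D=10
Best worst-case = 165 → B.
Column bests: Recession=395, Flat=275, Growth=345, Boom=385, Surge=315.
A regrets: 330, 270, 130, 0, 0 → max 330
B regrets: 0, 0, 40, 30, 150 → max 150
C regrets: 345, 50, 0, 75, 85 → max 345
D regrets: 0, 205, 320, 375, 115 → max 375
Smallest max regret = 150 → B.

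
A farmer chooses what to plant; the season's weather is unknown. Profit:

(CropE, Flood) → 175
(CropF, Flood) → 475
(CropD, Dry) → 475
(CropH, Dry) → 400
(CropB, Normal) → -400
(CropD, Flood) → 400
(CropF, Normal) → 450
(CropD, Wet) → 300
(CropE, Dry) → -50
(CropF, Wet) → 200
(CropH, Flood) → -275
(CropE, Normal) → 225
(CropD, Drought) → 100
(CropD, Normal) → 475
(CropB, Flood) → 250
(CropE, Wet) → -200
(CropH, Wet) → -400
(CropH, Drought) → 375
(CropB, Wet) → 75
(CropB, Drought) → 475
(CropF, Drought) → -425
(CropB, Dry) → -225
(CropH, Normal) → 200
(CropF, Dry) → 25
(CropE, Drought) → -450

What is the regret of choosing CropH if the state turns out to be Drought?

100

Best payoff under Drought is 475.
Regret = 475 − 375 = 100.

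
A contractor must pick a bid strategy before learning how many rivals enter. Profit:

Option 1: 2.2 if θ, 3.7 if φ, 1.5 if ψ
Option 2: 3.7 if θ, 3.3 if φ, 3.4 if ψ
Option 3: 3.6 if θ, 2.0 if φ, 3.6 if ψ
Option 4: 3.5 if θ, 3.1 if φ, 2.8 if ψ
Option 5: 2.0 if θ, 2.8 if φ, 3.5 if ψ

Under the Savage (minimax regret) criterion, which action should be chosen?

Option 2

Column bests: θ=3.7, φ=3.7, ψ=3.6.
Option 1 regrets: 1.5, 0.0, 2.1 → max 2.1
Option 2 regrets: 0.0, 0.4, 0.2 → max 0.4
Option 3 regrets: 0.1, 1.7, 0.0 → max 1.7
Option 4 regrets: 0.2, 0.6, 0.8 → max 0.8
Option 5 regrets: 1.7, 0.9, 0.1 → max 1.7
Smallest max regret = 0.4 → Option 2.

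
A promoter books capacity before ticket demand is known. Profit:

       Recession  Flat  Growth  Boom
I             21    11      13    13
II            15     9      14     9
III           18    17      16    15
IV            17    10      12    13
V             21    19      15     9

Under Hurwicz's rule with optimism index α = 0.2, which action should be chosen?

I: 0.2·21 + 0.8·11 = 13
II: 0.2·15 + 0.8·9 = 10.2
III: 0.2·18 + 0.8·15 = 15.6
IV: 0.2·17 + 0.8·10 = 11.4
V: 0.2·21 + 0.8·9 = 11.4
Highest Hurwicz score = 15.6 → III.

III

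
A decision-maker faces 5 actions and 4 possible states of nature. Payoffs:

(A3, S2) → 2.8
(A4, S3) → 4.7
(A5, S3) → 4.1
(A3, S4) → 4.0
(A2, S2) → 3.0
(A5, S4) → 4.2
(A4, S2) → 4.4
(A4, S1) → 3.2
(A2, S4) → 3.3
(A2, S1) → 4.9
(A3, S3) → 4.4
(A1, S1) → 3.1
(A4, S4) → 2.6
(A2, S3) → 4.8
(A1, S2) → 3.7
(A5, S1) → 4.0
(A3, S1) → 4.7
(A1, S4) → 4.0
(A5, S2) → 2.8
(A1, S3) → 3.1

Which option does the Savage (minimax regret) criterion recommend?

Column bests: S1=4.9, S2=4.4, S3=4.8, S4=4.2.
A1 regrets: 1.8, 0.7, 1.7, 0.2 → max 1.8
A2 regrets: 0.0, 1.4, 0.0, 0.9 → max 1.4
A3 regrets: 0.2, 1.6, 0.4, 0.2 → max 1.6
A4 regrets: 1.7, 0.0, 0.1, 1.6 → max 1.7
A5 regrets: 0.9, 1.6, 0.7, 0.0 → max 1.6
Smallest max regret = 1.4 → A2.

A2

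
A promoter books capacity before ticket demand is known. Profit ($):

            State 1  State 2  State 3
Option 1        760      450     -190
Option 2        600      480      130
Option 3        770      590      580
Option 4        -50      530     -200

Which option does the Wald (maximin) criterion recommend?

Option 3

Row minima: Option 1=-190, Option 2=130, Option 3=580, Option 4=-200
Best worst-case = 580 → Option 3.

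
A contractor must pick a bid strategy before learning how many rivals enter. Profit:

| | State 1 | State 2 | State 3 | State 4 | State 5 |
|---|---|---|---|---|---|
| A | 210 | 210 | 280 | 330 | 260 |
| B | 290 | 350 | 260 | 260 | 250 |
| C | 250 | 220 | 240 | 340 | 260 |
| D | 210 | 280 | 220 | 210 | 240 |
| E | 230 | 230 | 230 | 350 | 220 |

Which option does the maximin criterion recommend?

B

Row minima: A=210, B=250, C=220, D=210, E=220
Best worst-case = 250 → B.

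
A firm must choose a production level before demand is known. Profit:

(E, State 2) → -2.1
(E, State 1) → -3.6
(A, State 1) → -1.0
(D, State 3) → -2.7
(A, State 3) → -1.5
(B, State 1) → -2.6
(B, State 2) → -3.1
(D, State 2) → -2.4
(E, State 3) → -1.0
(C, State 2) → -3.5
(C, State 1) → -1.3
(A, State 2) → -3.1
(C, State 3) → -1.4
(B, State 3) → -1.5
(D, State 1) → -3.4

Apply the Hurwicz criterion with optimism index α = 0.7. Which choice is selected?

A: 0.7·(-1.0) + 0.3·(-3.1) = -1.63
B: 0.7·(-1.5) + 0.3·(-3.1) = -1.98
C: 0.7·(-1.3) + 0.3·(-3.5) = -1.96
D: 0.7·(-2.4) + 0.3·(-3.4) = -2.7
E: 0.7·(-1.0) + 0.3·(-3.6) = -1.78
Highest Hurwicz score = -1.63 → A.

A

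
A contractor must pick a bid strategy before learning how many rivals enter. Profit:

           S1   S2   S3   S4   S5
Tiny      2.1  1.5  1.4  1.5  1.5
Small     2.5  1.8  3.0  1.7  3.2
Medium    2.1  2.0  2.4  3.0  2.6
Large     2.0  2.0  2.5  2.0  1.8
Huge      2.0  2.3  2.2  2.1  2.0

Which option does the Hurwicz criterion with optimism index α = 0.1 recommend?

Tiny: 0.1·2.1 + 0.9·1.4 = 1.47
Small: 0.1·3.2 + 0.9·1.7 = 1.85
Medium: 0.1·3.0 + 0.9·2.0 = 2.1
Large: 0.1·2.5 + 0.9·1.8 = 1.87
Huge: 0.1·2.3 + 0.9·2.0 = 2.03
Highest Hurwicz score = 2.1 → Medium.

Medium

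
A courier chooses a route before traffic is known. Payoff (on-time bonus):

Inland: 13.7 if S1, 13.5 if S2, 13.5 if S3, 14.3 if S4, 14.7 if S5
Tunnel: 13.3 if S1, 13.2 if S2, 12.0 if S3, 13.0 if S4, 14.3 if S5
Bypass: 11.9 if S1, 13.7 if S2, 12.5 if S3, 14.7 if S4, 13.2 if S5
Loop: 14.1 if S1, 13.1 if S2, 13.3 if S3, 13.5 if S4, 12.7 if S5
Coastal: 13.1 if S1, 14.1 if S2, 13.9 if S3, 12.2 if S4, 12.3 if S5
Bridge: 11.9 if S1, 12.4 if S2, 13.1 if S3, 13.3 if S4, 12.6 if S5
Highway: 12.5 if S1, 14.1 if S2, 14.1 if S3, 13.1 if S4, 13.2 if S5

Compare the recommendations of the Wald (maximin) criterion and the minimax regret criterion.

maximin → Inland; minimax regret → Inland (agree)

Row minima: Inland=13.5, Tunnel=12.0, Bypass=11.9, Loop=12.7, Coastal=12.2, Bridge=11.9, Highway=12.5
Best worst-case = 13.5 → Inland.
Column bests: S1=14.1, S2=14.1, S3=14.1, S4=14.7, S5=14.7.
Inland regrets: 0.4, 0.6, 0.6, 0.4, 0.0 → max 0.6
Tunnel regrets: 0.8, 0.9, 2.1, 1.7, 0.4 → max 2.1
Bypass regrets: 2.2, 0.4, 1.6, 0.0, 1.5 → max 2.2
Loop regrets: 0.0, 1.0, 0.8, 1.2, 2.0 → max 2.0
Coastal regrets: 1.0, 0.0, 0.2, 2.5, 2.4 → max 2.5
Bridge regrets: 2.2, 1.7, 1.0, 1.4, 2.1 → max 2.2
Highway regrets: 1.6, 0.0, 0.0, 1.6, 1.5 → max 1.6
Smallest max regret = 0.6 → Inland.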